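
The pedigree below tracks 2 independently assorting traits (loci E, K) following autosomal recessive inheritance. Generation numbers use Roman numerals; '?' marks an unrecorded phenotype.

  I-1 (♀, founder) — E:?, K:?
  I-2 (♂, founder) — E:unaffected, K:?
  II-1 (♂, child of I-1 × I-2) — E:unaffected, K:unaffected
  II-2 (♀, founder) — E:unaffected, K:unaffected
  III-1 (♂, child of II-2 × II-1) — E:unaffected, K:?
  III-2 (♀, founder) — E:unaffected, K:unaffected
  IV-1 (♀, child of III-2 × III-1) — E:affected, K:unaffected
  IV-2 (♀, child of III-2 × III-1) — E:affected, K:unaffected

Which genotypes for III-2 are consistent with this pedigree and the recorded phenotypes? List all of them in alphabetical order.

III-2 ∈ {Ee KK, Ee Kk}

E/I-1 ? ·: EE|Ee|ee
E/I-2 un ·: EE|Ee
E/II-1 un I-1×I-2: EE|Ee
E/II-2 un ·: EE|Ee
E/III-1 un II-2×II-1: Ee
E/III-2 un ·: Ee
E/IV-1 aff III-2×III-1: ee
E/IV-2 aff III-2×III-1: ee
⇒ E over [I-1,I-2,II-1,II-2,III-1,III-2,IV-1,IV-2]: 14 consistent
K/I-1 ? ·: KK|Kk|kk
K/I-2 ? ·: KK|Kk|kk
K/II-1 un I-1×I-2: KK|Kk
K/II-2 un ·: KK|Kk
K/III-1 ? II-2×II-1: KK|Kk|kk
K/III-2 un ·: KK|Kk
K/IV-1 un III-2×III-1: KK|Kk
K/IV-2 un III-2×III-1: KK|Kk
⇒ K over [I-1,I-2,II-1,II-2,III-1,III-2,IV-1,IV-2]: 268 consistent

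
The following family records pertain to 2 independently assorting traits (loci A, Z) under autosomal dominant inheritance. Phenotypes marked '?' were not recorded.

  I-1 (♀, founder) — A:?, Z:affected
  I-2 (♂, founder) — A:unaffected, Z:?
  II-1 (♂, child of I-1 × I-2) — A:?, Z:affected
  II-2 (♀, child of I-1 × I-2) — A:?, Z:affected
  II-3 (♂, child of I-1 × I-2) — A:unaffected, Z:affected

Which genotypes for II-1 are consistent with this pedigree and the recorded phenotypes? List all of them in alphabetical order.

II-1 ∈ {Aa ZZ, Aa Zz, aa ZZ, aa Zz}

A/I-1 ? ·: aa|Aa
A/I-2 un ·: aa
A/II-1 ? I-1×I-2: aa|Aa
A/II-2 ? I-1×I-2: aa|Aa
A/II-3 un I-1×I-2: aa
⇒ A over [I-1,I-2,II-1,II-2,II-3]: 5 consistent
Z/I-1 aff ·: Zz|ZZ
Z/I-2 ? ·: zz|Zz|ZZ
Z/II-1 aff I-1×I-2: Zz|ZZ
Z/II-2 aff I-1×I-2: Zz|ZZ
Z/II-3 aff I-1×I-2: Zz|ZZ
⇒ Z over [I-1,I-2,II-1,II-2,II-3]: 27 consistent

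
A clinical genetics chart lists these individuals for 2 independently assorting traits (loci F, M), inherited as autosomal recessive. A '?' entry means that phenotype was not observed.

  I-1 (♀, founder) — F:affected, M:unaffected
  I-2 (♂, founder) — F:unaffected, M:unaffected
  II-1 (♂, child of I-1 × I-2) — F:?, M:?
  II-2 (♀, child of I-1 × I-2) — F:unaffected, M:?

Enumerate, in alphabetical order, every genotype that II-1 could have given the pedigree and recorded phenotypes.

II-1 ∈ {Ff MM, Ff Mm, Ff mm, ff MM, ff Mm, ff mm}

F/I-1 aff ·: ff
F/I-2 un ·: FF|Ff
F/II-1 ? I-1×I-2: Ff|ff
F/II-2 un I-1×I-2: Ff
⇒ F over [I-1,I-2,II-1,II-2]: 3 consistent
M/I-1 un ·: MM|Mm
M/I-2 un ·: MM|Mm
M/II-1 ? I-1×I-2: MM|Mm|mm
M/II-2 ? I-1×I-2: MM|Mm|mm
⇒ M over [I-1,I-2,II-1,II-2]: 18 consistent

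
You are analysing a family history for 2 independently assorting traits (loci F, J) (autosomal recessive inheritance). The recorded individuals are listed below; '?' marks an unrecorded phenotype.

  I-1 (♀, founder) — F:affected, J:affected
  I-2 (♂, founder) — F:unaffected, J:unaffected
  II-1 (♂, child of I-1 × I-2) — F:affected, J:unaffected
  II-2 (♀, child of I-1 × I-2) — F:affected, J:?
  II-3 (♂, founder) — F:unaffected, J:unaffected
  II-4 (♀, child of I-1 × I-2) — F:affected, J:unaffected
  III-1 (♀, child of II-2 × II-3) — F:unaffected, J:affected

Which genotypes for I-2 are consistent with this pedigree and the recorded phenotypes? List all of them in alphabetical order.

F/I-1 aff ·: ff
F/I-2 un ·: Ff
F/II-1 aff I-1×I-2: ff
F/II-2 aff I-1×I-2: ff
F/II-3 un ·: FF|Ff
F/II-4 aff I-1×I-2: ff
F/III-1 un II-2×II-3: Ff
⇒ F over [I-1,I-2,II-1,II-2,II-3,II-4,III-1]: 2 consistent
J/I-1 aff ·: jj
J/I-2 un ·: JJ|Jj
J/II-1 un I-1×I-2: Jj
J/II-2 ? I-1×I-2: Jj|jj
J/II-3 un ·: Jj
J/II-4 un I-1×I-2: Jj
J/III-1 aff II-2×II-3: jj
⇒ J over [I-1,I-2,II-1,II-2,II-3,II-4,III-1]: 3 consistent

I-2 ∈ {Ff JJ, Ff Jj}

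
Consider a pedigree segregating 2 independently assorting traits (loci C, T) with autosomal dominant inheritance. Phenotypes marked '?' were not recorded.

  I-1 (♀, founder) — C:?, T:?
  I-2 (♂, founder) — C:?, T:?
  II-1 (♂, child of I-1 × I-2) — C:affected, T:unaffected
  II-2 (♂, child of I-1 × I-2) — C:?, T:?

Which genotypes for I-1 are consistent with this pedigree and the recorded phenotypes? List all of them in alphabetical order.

I-1 ∈ {CC Tt, CC tt, Cc Tt, Cc tt, cc Tt, cc tt}

C/I-1 ? ·: cc|Cc|CC
C/I-2 ? ·: cc|Cc|CC
C/II-1 aff I-1×I-2: Cc|CC
C/II-2 ? I-1×I-2: cc|Cc|CC
⇒ C over [I-1,I-2,II-1,II-2]: 21 consistent
T/I-1 ? ·: tt|Tt
T/I-2 ? ·: tt|Tt
T/II-1 un I-1×I-2: tt
T/II-2 ? I-1×I-2: tt|Tt|TT
⇒ T over [I-1,I-2,II-1,II-2]: 8 consistent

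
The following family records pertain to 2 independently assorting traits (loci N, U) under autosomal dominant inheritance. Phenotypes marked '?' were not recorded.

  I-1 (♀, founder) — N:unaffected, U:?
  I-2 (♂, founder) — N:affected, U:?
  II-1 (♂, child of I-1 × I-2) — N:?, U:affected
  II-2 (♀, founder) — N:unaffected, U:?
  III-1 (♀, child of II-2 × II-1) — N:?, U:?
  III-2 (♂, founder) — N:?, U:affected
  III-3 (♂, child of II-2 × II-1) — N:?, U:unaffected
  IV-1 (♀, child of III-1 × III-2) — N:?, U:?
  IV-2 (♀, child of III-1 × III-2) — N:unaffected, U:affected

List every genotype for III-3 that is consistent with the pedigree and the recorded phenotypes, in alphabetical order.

N/I-1 un ·: nn
N/I-2 aff ·: Nn|NN
N/II-1 ? I-1×I-2: nn|Nn
N/II-2 un ·: nn
N/III-1 ? II-2×II-1: nn|Nn
N/III-2 ? ·: nn|Nn
N/III-3 ? II-2×II-1: nn|Nn
N/IV-1 ? III-1×III-2: nn|Nn|NN
N/IV-2 un III-1×III-2: nn
⇒ N over [I-1,I-2,II-1,II-2,III-1,III-2,III-3,IV-1,IV-2]: 35 consistent
U/I-1 ? ·: uu|Uu|UU
U/I-2 ? ·: uu|Uu|UU
U/II-1 aff I-1×I-2: Uu
U/II-2 ? ·: uu|Uu
U/III-1 ? II-2×II-1: uu|Uu|UU
U/III-2 aff ·: Uu|UU
U/III-3 un II-2×II-1: uu
U/IV-1 ? III-1×III-2: uu|Uu|UU
U/IV-2 aff III-1×III-2: Uu|UU
⇒ U over [I-1,I-2,II-1,II-2,III-1,III-2,III-3,IV-1,IV-2]: 217 consistent

III-3 ∈ {Nn uu, nn uu}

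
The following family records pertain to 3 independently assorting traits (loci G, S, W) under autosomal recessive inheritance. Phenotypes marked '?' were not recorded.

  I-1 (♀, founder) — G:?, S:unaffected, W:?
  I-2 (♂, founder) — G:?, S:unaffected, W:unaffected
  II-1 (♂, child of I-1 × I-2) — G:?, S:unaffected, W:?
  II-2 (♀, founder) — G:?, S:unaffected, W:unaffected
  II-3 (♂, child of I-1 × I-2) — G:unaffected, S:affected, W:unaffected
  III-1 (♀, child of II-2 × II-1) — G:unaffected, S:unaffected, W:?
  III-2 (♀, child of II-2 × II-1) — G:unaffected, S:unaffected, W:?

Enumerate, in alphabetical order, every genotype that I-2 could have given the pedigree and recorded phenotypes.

I-2 ∈ {GG Ss WW, GG Ss Ww, Gg Ss WW, Gg Ss Ww, gg Ss WW, gg Ss Ww}

G/I-1 ? ·: GG|Gg|gg
G/I-2 ? ·: GG|Gg|gg
G/II-1 ? I-1×I-2: GG|Gg|gg
G/II-2 ? ·: GG|Gg|gg
G/II-3 un I-1×I-2: GG|Gg
G/III-1 un II-2×II-1: GG|Gg
G/III-2 un II-2×II-1: GG|Gg
⇒ G over [I-1,I-2,II-1,II-2,II-3,III-1,III-2]: 140 consistent
S/I-1 un ·: Ss
S/I-2 un ·: Ss
S/II-1 un I-1×I-2: SS|Ss
S/II-2 un ·: SS|Ss
S/II-3 aff I-1×I-2: ss
S/III-1 un II-2×II-1: SS|Ss
S/III-2 un II-2×II-1: SS|Ss
⇒ S over [I-1,I-2,II-1,II-2,II-3,III-1,III-2]: 13 consistent
W/I-1 ? ·: WW|Ww|ww
W/I-2 un ·: WW|Ww
W/II-1 ? I-1×I-2: WW|Ww|ww
W/II-2 un ·: WW|Ww
W/II-3 un I-1×I-2: WW|Ww
W/III-1 ? II-2×II-1: WW|Ww|ww
W/III-2 ? II-2×II-1: WW|Ww|ww
⇒ W over [I-1,I-2,II-1,II-2,II-3,III-1,III-2]: 154 consistent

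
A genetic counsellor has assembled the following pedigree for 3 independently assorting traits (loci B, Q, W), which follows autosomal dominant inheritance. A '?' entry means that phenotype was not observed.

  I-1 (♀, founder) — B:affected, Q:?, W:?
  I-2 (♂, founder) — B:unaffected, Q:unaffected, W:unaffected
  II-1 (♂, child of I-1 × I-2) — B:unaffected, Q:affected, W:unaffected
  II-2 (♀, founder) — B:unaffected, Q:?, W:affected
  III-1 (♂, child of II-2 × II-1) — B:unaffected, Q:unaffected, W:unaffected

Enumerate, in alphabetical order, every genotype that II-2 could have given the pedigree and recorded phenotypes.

II-2 ∈ {bb Qq Ww, bb qq Ww}

B/I-1 aff ·: Bb
B/I-2 un ·: bb
B/II-1 un I-1×I-2: bb
B/II-2 un ·: bb
B/III-1 un II-2×II-1: bb
⇒ B over [I-1,I-2,II-1,II-2,III-1]: 1 consistent
Q/I-1 ? ·: Qq|QQ
Q/I-2 un ·: qq
Q/II-1 aff I-1×I-2: Qq
Q/II-2 ? ·: qq|Qq
Q/III-1 un II-2×II-1: qq
⇒ Q over [I-1,I-2,II-1,II-2,III-1]: 4 consistent
W/I-1 ? ·: ww|Ww
W/I-2 un ·: ww
W/II-1 un I-1×I-2: ww
W/II-2 aff ·: Ww
W/III-1 un II-2×II-1: ww
⇒ W over [I-1,I-2,II-1,II-2,III-1]: 2 consistent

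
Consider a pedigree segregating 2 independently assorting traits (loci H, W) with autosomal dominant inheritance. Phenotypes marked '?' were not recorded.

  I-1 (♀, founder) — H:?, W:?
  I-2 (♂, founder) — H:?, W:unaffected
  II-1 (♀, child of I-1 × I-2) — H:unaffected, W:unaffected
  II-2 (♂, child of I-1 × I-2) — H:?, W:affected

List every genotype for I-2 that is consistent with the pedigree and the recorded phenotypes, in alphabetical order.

I-2 ∈ {Hh ww, hh ww}

H/I-1 ? ·: hh|Hh
H/I-2 ? ·: hh|Hh
H/II-1 un I-1×I-2: hh
H/II-2 ? I-1×I-2: hh|Hh|HH
⇒ H over [I-1,I-2,II-1,II-2]: 8 consistent
W/I-1 ? ·: Ww
W/I-2 un ·: ww
W/II-1 un I-1×I-2: ww
W/II-2 aff I-1×I-2: Ww
⇒ W over [I-1,I-2,II-1,II-2]: 1 consistent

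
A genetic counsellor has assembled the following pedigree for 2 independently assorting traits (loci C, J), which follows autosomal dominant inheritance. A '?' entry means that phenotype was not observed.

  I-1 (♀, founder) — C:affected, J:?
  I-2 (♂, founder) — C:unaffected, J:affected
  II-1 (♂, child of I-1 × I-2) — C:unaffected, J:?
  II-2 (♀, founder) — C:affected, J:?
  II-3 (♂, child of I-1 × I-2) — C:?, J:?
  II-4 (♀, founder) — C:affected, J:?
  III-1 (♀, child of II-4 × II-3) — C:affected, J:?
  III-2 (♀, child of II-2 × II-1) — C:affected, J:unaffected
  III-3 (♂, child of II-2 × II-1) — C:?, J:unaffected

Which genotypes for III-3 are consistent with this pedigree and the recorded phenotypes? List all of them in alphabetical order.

C/I-1 aff ·: Cc
C/I-2 un ·: cc
C/II-1 un I-1×I-2: cc
C/II-2 aff ·: Cc|CC
C/II-3 ? I-1×I-2: cc|Cc
C/II-4 aff ·: Cc|CC
C/III-1 aff II-4×II-3: Cc|CC
C/III-2 aff II-2×II-1: Cc
C/III-3 ? II-2×II-1: cc|Cc
⇒ C over [I-1,I-2,II-1,II-2,II-3,II-4,III-1,III-2,III-3]: 18 consistent
J/I-1 ? ·: jj|Jj|JJ
J/I-2 aff ·: Jj|JJ
J/II-1 ? I-1×I-2: jj|Jj
J/II-2 ? ·: jj|Jj
J/II-3 ? I-1×I-2: jj|Jj|JJ
J/II-4 ? ·: jj|Jj|JJ
J/III-1 ? II-4×II-3: jj|Jj|JJ
J/III-2 un II-2×II-1: jj
J/III-3 un II-2×II-1: jj
⇒ J over [I-1,I-2,II-1,II-2,II-3,II-4,III-1,III-2,III-3]: 162 consistent

III-3 ∈ {Cc jj, cc jj}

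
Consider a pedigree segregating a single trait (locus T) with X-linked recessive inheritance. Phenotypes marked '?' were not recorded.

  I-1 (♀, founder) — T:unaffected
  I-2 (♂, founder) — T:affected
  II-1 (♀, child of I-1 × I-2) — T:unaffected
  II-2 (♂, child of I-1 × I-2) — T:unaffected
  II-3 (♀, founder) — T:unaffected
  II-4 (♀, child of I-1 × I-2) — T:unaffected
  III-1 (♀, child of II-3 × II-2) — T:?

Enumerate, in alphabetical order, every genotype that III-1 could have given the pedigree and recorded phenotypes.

III-1 ∈ {X^TX^T, X^TX^t}

T/I-1 un ·: X^TX^T|X^TX^t
T/I-2 aff ·: X^tY
T/II-1 un I-1×I-2: X^TX^t
T/II-2 un I-1×I-2: X^TY
T/II-3 un ·: X^TX^T|X^TX^t
T/II-4 un I-1×I-2: X^TX^t
T/III-1 ? II-3×II-2: X^TX^T|X^TX^t
⇒ T over [I-1,I-2,II-1,II-2,II-3,II-4,III-1]: 6 consistent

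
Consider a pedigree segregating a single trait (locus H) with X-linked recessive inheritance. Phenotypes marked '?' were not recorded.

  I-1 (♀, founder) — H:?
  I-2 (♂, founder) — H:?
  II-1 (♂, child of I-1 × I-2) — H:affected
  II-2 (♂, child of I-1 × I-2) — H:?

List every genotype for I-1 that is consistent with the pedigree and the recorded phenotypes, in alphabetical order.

I-1 ∈ {X^HX^h, X^hX^h}

H/I-1 ? ·: X^HX^h|X^hX^h
H/I-2 ? ·: X^HY|X^hY
H/II-1 aff I-1×I-2: X^hY
H/II-2 ? I-1×I-2: X^HY|X^hY
⇒ H over [I-1,I-2,II-1,II-2]: 6 consistent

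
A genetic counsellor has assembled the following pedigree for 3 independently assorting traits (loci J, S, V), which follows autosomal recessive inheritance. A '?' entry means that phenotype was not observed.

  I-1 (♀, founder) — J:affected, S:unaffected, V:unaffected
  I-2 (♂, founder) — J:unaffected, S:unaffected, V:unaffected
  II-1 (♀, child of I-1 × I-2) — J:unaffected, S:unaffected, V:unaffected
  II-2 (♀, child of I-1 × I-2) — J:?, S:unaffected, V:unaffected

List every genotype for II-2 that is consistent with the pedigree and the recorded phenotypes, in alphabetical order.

II-2 ∈ {Jj SS VV, Jj SS Vv, Jj Ss VV, Jj Ss Vv, jj SS VV, jj SS Vv, jj Ss VV, jj Ss Vv}

J/I-1 aff ·: jj
J/I-2 un ·: JJ|Jj
J/II-1 un I-1×I-2: Jj
J/II-2 ? I-1×I-2: Jj|jj
⇒ J over [I-1,I-2,II-1,II-2]: 3 consistent
S/I-1 un ·: SS|Ss
S/I-2 un ·: SS|Ss
S/II-1 un I-1×I-2: SS|Ss
S/II-2 un I-1×I-2: SS|Ss
⇒ S over [I-1,I-2,II-1,II-2]: 13 consistent
V/I-1 un ·: VV|Vv
V/I-2 un ·: VV|Vv
V/II-1 un I-1×I-2: VV|Vv
V/II-2 un I-1×I-2: VV|Vv
⇒ V over [I-1,I-2,II-1,II-2]: 13 consistent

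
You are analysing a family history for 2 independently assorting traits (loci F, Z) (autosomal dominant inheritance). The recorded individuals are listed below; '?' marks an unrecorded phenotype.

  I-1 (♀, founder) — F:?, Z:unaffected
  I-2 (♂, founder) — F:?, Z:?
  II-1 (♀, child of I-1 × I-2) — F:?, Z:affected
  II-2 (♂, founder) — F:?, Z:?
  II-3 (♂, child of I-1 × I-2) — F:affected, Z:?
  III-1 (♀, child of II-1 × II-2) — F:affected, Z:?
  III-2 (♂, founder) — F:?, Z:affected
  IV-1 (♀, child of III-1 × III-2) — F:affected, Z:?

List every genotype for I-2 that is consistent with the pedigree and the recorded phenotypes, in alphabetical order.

I-2 ∈ {FF ZZ, FF Zz, Ff ZZ, Ff Zz, ff ZZ, ff Zz}

F/I-1 ? ·: ff|Ff|FF
F/I-2 ? ·: ff|Ff|FF
F/II-1 ? I-1×I-2: ff|Ff|FF
F/II-2 ? ·: ff|Ff|FF
F/II-3 aff I-1×I-2: Ff|FF
F/III-1 aff II-1×II-2: Ff|FF
F/III-2 ? ·: ff|Ff|FF
F/IV-1 aff III-1×III-2: Ff|FF
⇒ F over [I-1,I-2,II-1,II-2,II-3,III-1,III-2,IV-1]: 396 consistent
Z/I-1 un ·: zz
Z/I-2 ? ·: Zz|ZZ
Z/II-1 aff I-1×I-2: Zz
Z/II-2 ? ·: zz|Zz|ZZ
Z/II-3 ? I-1×I-2: zz|Zz
Z/III-1 ? II-1×II-2: zz|Zz|ZZ
Z/III-2 aff ·: Zz|ZZ
Z/IV-1 ? III-1×III-2: zz|Zz|ZZ
⇒ Z over [I-1,I-2,II-1,II-2,II-3,III-1,III-2,IV-1]: 81 consistent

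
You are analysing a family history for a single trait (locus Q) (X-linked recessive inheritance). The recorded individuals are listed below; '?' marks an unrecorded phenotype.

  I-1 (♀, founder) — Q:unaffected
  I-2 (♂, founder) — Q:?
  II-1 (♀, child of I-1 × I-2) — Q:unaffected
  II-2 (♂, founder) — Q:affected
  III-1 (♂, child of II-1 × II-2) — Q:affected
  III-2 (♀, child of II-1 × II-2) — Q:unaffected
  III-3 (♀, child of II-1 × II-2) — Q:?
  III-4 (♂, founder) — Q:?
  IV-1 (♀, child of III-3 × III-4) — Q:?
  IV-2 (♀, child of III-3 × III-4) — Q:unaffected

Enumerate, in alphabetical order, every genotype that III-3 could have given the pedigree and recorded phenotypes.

III-3 ∈ {X^QX^q, X^qX^q}

Q/I-1 un ·: X^QX^Q|X^QX^q
Q/I-2 ? ·: X^QY|X^qY
Q/II-1 un I-1×I-2: X^QX^q
Q/II-2 aff ·: X^qY
Q/III-1 aff II-1×II-2: X^qY
Q/III-2 un II-1×II-2: X^QX^q
Q/III-3 ? II-1×II-2: X^QX^q|X^qX^q
Q/III-4 ? ·: X^QY|X^qY
Q/IV-1 ? III-3×III-4: X^QX^Q|X^QX^q|X^qX^q
Q/IV-2 un III-3×III-4: X^QX^Q|X^QX^q
⇒ Q over [I-1,I-2,II-1,II-2,III-1,III-2,III-3,III-4,IV-1,IV-2]: 21 consistent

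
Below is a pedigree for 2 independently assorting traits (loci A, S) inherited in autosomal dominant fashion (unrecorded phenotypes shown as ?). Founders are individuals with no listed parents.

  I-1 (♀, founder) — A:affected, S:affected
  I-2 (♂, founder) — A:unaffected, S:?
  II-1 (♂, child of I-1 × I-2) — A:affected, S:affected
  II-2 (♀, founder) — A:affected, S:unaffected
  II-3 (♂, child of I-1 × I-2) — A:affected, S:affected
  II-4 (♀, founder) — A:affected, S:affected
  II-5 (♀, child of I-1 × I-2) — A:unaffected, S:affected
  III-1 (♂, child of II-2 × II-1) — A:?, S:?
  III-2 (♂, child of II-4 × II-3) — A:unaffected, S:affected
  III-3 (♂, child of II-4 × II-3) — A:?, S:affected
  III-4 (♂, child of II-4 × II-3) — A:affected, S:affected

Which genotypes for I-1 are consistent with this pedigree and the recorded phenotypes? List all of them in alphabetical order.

I-1 ∈ {Aa SS, Aa Ss}

A/I-1 aff ·: Aa
A/I-2 un ·: aa
A/II-1 aff I-1×I-2: Aa
A/II-2 aff ·: Aa|AA
A/II-3 aff I-1×I-2: Aa
A/II-4 aff ·: Aa
A/II-5 un I-1×I-2: aa
A/III-1 ? II-2×II-1: aa|Aa|AA
A/III-2 un II-4×II-3: aa
A/III-3 ? II-4×II-3: aa|Aa|AA
A/III-4 aff II-4×II-3: Aa|AA
⇒ A over [I-1,I-2,II-1,II-2,II-3,II-4,II-5,III-1,III-2,III-3,III-4]: 30 consistent
S/I-1 aff ·: Ss|SS
S/I-2 ? ·: ss|Ss|SS
S/II-1 aff I-1×I-2: Ss|SS
S/II-2 un ·: ss
S/II-3 aff I-1×I-2: Ss|SS
S/II-4 aff ·: Ss|SS
S/II-5 aff I-1×I-2: Ss|SS
S/III-1 ? II-2×II-1: ss|Ss
S/III-2 aff II-4×II-3: Ss|SS
S/III-3 aff II-4×II-3: Ss|SS
S/III-4 aff II-4×II-3: Ss|SS
⇒ S over [I-1,I-2,II-1,II-2,II-3,II-4,II-5,III-1,III-2,III-3,III-4]: 523 consistent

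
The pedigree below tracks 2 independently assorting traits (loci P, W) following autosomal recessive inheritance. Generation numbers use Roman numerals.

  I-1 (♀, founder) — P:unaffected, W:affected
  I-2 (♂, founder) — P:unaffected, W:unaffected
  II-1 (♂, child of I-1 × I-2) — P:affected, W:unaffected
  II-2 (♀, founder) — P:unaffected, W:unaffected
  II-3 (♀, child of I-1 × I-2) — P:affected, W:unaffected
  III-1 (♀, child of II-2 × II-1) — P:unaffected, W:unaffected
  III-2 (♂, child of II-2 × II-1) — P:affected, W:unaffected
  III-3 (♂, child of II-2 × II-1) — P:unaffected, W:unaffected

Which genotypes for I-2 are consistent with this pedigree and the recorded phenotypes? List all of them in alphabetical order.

P/I-1 un ·: Pp
P/I-2 un ·: Pp
P/II-1 aff I-1×I-2: pp
P/II-2 un ·: Pp
P/II-3 aff I-1×I-2: pp
P/III-1 un II-2×II-1: Pp
P/III-2 aff II-2×II-1: pp
P/III-3 un II-2×II-1: Pp
⇒ P over [I-1,I-2,II-1,II-2,II-3,III-1,III-2,III-3]: 1 consistent
W/I-1 aff ·: ww
W/I-2 un ·: WW|Ww
W/II-1 un I-1×I-2: Ww
W/II-2 un ·: WW|Ww
W/II-3 un I-1×I-2: Ww
W/III-1 un II-2×II-1: WW|Ww
W/III-2 un II-2×II-1: WW|Ww
W/III-3 un II-2×II-1: WW|Ww
⇒ W over [I-1,I-2,II-1,II-2,II-3,III-1,III-2,III-3]: 32 consistent

I-2 ∈ {Pp WW, Pp Ww}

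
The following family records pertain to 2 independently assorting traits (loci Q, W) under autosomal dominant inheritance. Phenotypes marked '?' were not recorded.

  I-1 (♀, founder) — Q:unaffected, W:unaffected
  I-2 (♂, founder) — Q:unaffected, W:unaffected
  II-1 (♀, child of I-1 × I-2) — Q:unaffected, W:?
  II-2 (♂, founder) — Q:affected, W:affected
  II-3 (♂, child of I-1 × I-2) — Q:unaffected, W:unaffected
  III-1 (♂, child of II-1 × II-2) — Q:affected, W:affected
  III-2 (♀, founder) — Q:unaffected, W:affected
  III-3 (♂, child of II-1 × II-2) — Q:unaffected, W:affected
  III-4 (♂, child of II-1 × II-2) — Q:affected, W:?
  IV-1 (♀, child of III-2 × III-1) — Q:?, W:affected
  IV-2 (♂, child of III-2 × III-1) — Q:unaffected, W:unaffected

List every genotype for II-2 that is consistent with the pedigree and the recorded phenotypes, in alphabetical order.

Q/I-1 un ·: qq
Q/I-2 un ·: qq
Q/II-1 un I-1×I-2: qq
Q/II-2 aff ·: Qq
Q/II-3 un I-1×I-2: qq
Q/III-1 aff II-1×II-2: Qq
Q/III-2 un ·: qq
Q/III-3 un II-1×II-2: qq
Q/III-4 aff II-1×II-2: Qq
Q/IV-1 ? III-2×III-1: qq|Qq
Q/IV-2 un III-2×III-1: qq
⇒ Q over [I-1,I-2,II-1,II-2,II-3,III-1,III-2,III-3,III-4,IV-1,IV-2]: 2 consistent
W/I-1 un ·: ww
W/I-2 un ·: ww
W/II-1 ? I-1×I-2: ww
W/II-2 aff ·: Ww|WW
W/II-3 un I-1×I-2: ww
W/III-1 aff II-1×II-2: Ww
W/III-2 aff ·: Ww
W/III-3 aff II-1×II-2: Ww
W/III-4 ? II-1×II-2: ww|Ww
W/IV-1 aff III-2×III-1: Ww|WW
W/IV-2 un III-2×III-1: ww
⇒ W over [I-1,I-2,II-1,II-2,II-3,III-1,III-2,III-3,III-4,IV-1,IV-2]: 6 consistent

II-2 ∈ {Qq WW, Qq Ww}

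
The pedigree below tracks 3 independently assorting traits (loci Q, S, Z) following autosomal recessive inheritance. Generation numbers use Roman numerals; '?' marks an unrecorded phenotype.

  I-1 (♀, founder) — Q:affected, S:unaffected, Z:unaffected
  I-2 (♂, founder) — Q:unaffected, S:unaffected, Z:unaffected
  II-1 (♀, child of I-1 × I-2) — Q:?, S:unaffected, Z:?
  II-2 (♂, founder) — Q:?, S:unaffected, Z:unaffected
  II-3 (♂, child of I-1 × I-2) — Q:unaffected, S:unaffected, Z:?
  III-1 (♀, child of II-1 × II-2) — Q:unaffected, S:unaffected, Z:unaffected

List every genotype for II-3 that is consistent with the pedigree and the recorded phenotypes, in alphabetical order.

Q/I-1 aff ·: qq
Q/I-2 un ·: QQ|Qq
Q/II-1 ? I-1×I-2: Qq|qq
Q/II-2 ? ·: QQ|Qq|qq
Q/II-3 un I-1×I-2: Qq
Q/III-1 un II-1×II-2: QQ|Qq
⇒ Q over [I-1,I-2,II-1,II-2,II-3,III-1]: 12 consistent
S/I-1 un ·: SS|Ss
S/I-2 un ·: SS|Ss
S/II-1 un I-1×I-2: SS|Ss
S/II-2 un ·: SS|Ss
S/II-3 un I-1×I-2: SS|Ss
S/III-1 un II-1×II-2: SS|Ss
⇒ S over [I-1,I-2,II-1,II-2,II-3,III-1]: 45 consistent
Z/I-1 un ·: ZZ|Zz
Z/I-2 un ·: ZZ|Zz
Z/II-1 ? I-1×I-2: ZZ|Zz|zz
Z/II-2 un ·: ZZ|Zz
Z/II-3 ? I-1×I-2: ZZ|Zz|zz
Z/III-1 un II-1×II-2: ZZ|Zz
⇒ Z over [I-1,I-2,II-1,II-2,II-3,III-1]: 58 consistent

II-3 ∈ {Qq SS ZZ, Qq SS Zz, Qq SS zz, Qq Ss ZZ, Qq Ss Zz, Qq Ss zz}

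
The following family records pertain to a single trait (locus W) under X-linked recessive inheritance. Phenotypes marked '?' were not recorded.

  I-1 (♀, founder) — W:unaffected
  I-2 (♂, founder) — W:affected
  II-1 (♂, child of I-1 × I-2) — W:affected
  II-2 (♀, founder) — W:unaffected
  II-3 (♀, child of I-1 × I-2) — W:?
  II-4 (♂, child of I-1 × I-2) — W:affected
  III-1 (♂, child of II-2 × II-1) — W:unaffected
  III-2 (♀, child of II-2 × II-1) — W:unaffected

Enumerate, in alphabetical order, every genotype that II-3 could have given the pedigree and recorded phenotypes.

W/I-1 un ·: X^WX^w
W/I-2 aff ·: X^wY
W/II-1 aff I-1×I-2: X^wY
W/II-2 un ·: X^WX^W|X^WX^w
W/II-3 ? I-1×I-2: X^WX^w|X^wX^w
W/II-4 aff I-1×I-2: X^wY
W/III-1 un II-2×II-1: X^WY
W/III-2 un II-2×II-1: X^WX^w
⇒ W over [I-1,I-2,II-1,II-2,II-3,II-4,III-1,III-2]: 4 consistent

II-3 ∈ {X^WX^w, X^wX^w}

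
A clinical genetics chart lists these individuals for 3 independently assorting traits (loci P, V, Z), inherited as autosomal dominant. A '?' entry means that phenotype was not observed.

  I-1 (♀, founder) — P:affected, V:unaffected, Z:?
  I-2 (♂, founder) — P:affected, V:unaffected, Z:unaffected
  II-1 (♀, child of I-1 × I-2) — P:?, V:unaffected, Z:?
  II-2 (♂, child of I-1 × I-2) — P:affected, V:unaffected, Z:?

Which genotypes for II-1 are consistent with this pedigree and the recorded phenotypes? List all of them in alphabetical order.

P/I-1 aff ·: Pp|PP
P/I-2 aff ·: Pp|PP
P/II-1 ? I-1×I-2: pp|Pp|PP
P/II-2 aff I-1×I-2: Pp|PP
⇒ P over [I-1,I-2,II-1,II-2]: 15 consistent
V/I-1 un ·: vv
V/I-2 un ·: vv
V/II-1 un I-1×I-2: vv
V/II-2 un I-1×I-2: vv
⇒ V over [I-1,I-2,II-1,II-2]: 1 consistent
Z/I-1 ? ·: zz|Zz|ZZ
Z/I-2 un ·: zz
Z/II-1 ? I-1×I-2: zz|Zz
Z/II-2 ? I-1×I-2: zz|Zz
⇒ Z over [I-1,I-2,II-1,II-2]: 6 consistent

II-1 ∈ {PP vv Zz, PP vv zz, Pp vv Zz, Pp vv zz, pp vv Zz, pp vv zz}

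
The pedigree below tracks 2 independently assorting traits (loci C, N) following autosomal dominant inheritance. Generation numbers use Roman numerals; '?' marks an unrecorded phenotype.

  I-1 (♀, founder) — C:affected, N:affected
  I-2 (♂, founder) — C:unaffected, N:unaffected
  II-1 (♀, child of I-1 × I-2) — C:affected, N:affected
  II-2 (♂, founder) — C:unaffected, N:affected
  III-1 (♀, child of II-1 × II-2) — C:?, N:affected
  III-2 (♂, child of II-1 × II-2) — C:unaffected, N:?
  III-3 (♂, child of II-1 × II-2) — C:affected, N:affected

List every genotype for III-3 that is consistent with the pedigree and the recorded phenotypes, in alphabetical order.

III-3 ∈ {Cc NN, Cc Nn}

C/I-1 aff ·: Cc|CC
C/I-2 un ·: cc
C/II-1 aff I-1×I-2: Cc
C/II-2 un ·: cc
C/III-1 ? II-1×II-2: cc|Cc
C/III-2 un II-1×II-2: cc
C/III-3 aff II-1×II-2: Cc
⇒ C over [I-1,I-2,II-1,II-2,III-1,III-2,III-3]: 4 consistent
N/I-1 aff ·: Nn|NN
N/I-2 un ·: nn
N/II-1 aff I-1×I-2: Nn
N/II-2 aff ·: Nn|NN
N/III-1 aff II-1×II-2: Nn|NN
N/III-2 ? II-1×II-2: nn|Nn|NN
N/III-3 aff II-1×II-2: Nn|NN
⇒ N over [I-1,I-2,II-1,II-2,III-1,III-2,III-3]: 40 consistent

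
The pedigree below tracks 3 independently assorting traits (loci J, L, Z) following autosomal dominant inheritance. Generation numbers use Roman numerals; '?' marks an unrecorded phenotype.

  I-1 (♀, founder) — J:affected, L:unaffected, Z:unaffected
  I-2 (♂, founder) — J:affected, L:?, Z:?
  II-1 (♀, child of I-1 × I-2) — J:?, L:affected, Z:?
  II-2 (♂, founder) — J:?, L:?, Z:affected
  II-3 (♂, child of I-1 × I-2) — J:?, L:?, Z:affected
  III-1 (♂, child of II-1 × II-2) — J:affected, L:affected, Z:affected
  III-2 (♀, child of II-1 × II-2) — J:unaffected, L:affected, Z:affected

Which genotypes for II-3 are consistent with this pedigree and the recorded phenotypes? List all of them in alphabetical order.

II-3 ∈ {JJ Ll Zz, JJ ll Zz, Jj Ll Zz, Jj ll Zz, jj Ll Zz, jj ll Zz}

J/I-1 aff ·: Jj|JJ
J/I-2 aff ·: Jj|JJ
J/II-1 ? I-1×I-2: jj|Jj
J/II-2 ? ·: jj|Jj
J/II-3 ? I-1×I-2: jj|Jj|JJ
J/III-1 aff II-1×II-2: Jj|JJ
J/III-2 un II-1×II-2: jj
⇒ J over [I-1,I-2,II-1,II-2,II-3,III-1,III-2]: 24 consistent
L/I-1 un ·: ll
L/I-2 ? ·: Ll|LL
L/II-1 aff I-1×I-2: Ll
L/II-2 ? ·: ll|Ll|LL
L/II-3 ? I-1×I-2: ll|Ll
L/III-1 aff II-1×II-2: Ll|LL
L/III-2 aff II-1×II-2: Ll|LL
⇒ L over [I-1,I-2,II-1,II-2,II-3,III-1,III-2]: 27 consistent
Z/I-1 un ·: zz
Z/I-2 ? ·: Zz|ZZ
Z/II-1 ? I-1×I-2: zz|Zz
Z/II-2 aff ·: Zz|ZZ
Z/II-3 aff I-1×I-2: Zz
Z/III-1 aff II-1×II-2: Zz|ZZ
Z/III-2 aff II-1×II-2: Zz|ZZ
⇒ Z over [I-1,I-2,II-1,II-2,II-3,III-1,III-2]: 18 consistent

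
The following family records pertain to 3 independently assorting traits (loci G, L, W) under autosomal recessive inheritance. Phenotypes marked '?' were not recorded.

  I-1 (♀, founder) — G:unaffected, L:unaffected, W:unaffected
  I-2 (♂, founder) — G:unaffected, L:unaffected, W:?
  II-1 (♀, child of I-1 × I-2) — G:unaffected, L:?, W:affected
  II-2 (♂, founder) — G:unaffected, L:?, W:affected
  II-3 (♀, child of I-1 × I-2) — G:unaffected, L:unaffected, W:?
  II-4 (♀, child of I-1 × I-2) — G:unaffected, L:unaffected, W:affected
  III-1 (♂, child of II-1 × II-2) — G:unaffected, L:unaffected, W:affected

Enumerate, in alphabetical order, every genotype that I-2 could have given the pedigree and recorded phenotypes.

G/I-1 un ·: GG|Gg
G/I-2 un ·: GG|Gg
G/II-1 un I-1×I-2: GG|Gg
G/II-2 un ·: GG|Gg
G/II-3 un I-1×I-2: GG|Gg
G/II-4 un I-1×I-2: GG|Gg
G/III-1 un II-1×II-2: GG|Gg
⇒ G over [I-1,I-2,II-1,II-2,II-3,II-4,III-1]: 87 consistent
L/I-1 un ·: LL|Ll
L/I-2 un ·: LL|Ll
L/II-1 ? I-1×I-2: LL|Ll|ll
L/II-2 ? ·: LL|Ll|ll
L/II-3 un I-1×I-2: LL|Ll
L/II-4 un I-1×I-2: LL|Ll
L/III-1 un II-1×II-2: LL|Ll
⇒ L over [I-1,I-2,II-1,II-2,II-3,II-4,III-1]: 120 consistent
W/I-1 un ·: Ww
W/I-2 ? ·: Ww|ww
W/II-1 aff I-1×I-2: ww
W/II-2 aff ·: ww
W/II-3 ? I-1×I-2: WW|Ww|ww
W/II-4 aff I-1×I-2: ww
W/III-1 aff II-1×II-2: ww
⇒ W over [I-1,I-2,II-1,II-2,II-3,II-4,III-1]: 5 consistent

I-2 ∈ {GG LL Ww, GG LL ww, GG Ll Ww, GG Ll ww, Gg LL Ww, Gg LL ww, Gg Ll Ww, Gg Ll ww}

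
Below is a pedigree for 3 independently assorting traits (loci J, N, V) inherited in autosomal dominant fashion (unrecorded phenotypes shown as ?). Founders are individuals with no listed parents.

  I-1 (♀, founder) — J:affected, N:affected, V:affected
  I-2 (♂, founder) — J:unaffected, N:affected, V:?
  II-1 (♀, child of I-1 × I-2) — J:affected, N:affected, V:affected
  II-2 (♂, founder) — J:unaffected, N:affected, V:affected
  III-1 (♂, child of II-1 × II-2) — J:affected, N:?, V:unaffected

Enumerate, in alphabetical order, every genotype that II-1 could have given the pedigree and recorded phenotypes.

J/I-1 aff ·: Jj|JJ
J/I-2 un ·: jj
J/II-1 aff I-1×I-2: Jj
J/II-2 un ·: jj
J/III-1 aff II-1×II-2: Jj
⇒ J over [I-1,I-2,II-1,II-2,III-1]: 2 consistent
N/I-1 aff ·: Nn|NN
N/I-2 aff ·: Nn|NN
N/II-1 aff I-1×I-2: Nn|NN
N/II-2 aff ·: Nn|NN
N/III-1 ? II-1×II-2: nn|Nn|NN
⇒ N over [I-1,I-2,II-1,II-2,III-1]: 27 consistent
V/I-1 aff ·: Vv|VV
V/I-2 ? ·: vv|Vv|VV
V/II-1 aff I-1×I-2: Vv
V/II-2 aff ·: Vv
V/III-1 un II-1×II-2: vv
⇒ V over [I-1,I-2,II-1,II-2,III-1]: 5 consistent

II-1 ∈ {Jj NN Vv, Jj Nn Vv}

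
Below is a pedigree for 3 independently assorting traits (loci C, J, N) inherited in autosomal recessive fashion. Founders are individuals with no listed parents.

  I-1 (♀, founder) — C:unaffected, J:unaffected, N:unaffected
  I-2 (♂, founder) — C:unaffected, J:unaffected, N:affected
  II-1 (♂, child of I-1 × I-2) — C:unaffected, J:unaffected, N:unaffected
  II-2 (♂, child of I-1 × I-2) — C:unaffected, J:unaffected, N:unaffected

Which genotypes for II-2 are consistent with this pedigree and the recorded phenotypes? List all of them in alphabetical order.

II-2 ∈ {CC JJ Nn, CC Jj Nn, Cc JJ Nn, Cc Jj Nn}

C/I-1 un ·: CC|Cc
C/I-2 un ·: CC|Cc
C/II-1 un I-1×I-2: CC|Cc
C/II-2 un I-1×I-2: CC|Cc
⇒ C over [I-1,I-2,II-1,II-2]: 13 consistent
J/I-1 un ·: JJ|Jj
J/I-2 un ·: JJ|Jj
J/II-1 un I-1×I-2: JJ|Jj
J/II-2 un I-1×I-2: JJ|Jj
⇒ J over [I-1,I-2,II-1,II-2]: 13 consistent
N/I-1 un ·: NN|Nn
N/I-2 aff ·: nn
N/II-1 un I-1×I-2: Nn
N/II-2 un I-1×I-2: Nn
⇒ N over [I-1,I-2,II-1,II-2]: 2 consistent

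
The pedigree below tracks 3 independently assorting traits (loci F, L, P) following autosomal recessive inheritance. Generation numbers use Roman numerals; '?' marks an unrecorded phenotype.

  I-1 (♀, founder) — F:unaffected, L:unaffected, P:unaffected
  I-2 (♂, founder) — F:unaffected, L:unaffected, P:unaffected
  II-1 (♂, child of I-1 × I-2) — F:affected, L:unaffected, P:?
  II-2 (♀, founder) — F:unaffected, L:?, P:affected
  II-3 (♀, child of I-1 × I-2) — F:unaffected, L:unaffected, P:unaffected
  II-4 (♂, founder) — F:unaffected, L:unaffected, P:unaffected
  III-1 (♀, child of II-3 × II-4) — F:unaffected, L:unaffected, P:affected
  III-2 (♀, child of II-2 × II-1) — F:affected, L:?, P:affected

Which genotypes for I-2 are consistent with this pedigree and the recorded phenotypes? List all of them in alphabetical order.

I-2 ∈ {Ff LL PP, Ff LL Pp, Ff Ll PP, Ff Ll Pp}

F/I-1 un ·: Ff
F/I-2 un ·: Ff
F/II-1 aff I-1×I-2: ff
F/II-2 un ·: Ff
F/II-3 un I-1×I-2: FF|Ff
F/II-4 un ·: FF|Ff
F/III-1 un II-3×II-4: FF|Ff
F/III-2 aff II-2×II-1: ff
⇒ F over [I-1,I-2,II-1,II-2,II-3,II-4,III-1,III-2]: 7 consistent
L/I-1 un ·: LL|Ll
L/I-2 un ·: LL|Ll
L/II-1 un I-1×I-2: LL|Ll
L/II-2 ? ·: LL|Ll|ll
L/II-3 un I-1×I-2: LL|Ll
L/II-4 un ·: LL|Ll
L/III-1 un II-3×II-4: LL|Ll
L/III-2 ? II-2×II-1: LL|Ll|ll
⇒ L over [I-1,I-2,II-1,II-2,II-3,II-4,III-1,III-2]: 243 consistent
P/I-1 un ·: PP|Pp
P/I-2 un ·: PP|Pp
P/II-1 ? I-1×I-2: Pp|pp
P/II-2 aff ·: pp
P/II-3 un I-1×I-2: Pp
P/II-4 un ·: Pp
P/III-1 aff II-3×II-4: pp
P/III-2 aff II-2×II-1: pp
⇒ P over [I-1,I-2,II-1,II-2,II-3,II-4,III-1,III-2]: 4 consistent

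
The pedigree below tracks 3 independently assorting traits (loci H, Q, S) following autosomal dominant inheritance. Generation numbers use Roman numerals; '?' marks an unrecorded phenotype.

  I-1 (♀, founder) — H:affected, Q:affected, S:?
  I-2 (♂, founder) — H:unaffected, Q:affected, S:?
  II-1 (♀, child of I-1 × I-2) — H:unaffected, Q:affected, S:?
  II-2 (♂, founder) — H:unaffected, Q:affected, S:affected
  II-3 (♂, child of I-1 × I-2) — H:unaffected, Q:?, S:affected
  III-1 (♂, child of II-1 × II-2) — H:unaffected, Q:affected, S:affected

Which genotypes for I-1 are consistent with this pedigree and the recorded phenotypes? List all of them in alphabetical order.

I-1 ∈ {Hh QQ SS, Hh QQ Ss, Hh QQ ss, Hh Qq SS, Hh Qq Ss, Hh Qq ss}

H/I-1 aff ·: Hh
H/I-2 un ·: hh
H/II-1 un I-1×I-2: hh
H/II-2 un ·: hh
H/II-3 un I-1×I-2: hh
H/III-1 un II-1×II-2: hh
⇒ H over [I-1,I-2,II-1,II-2,II-3,III-1]: 1 consistent
Q/I-1 aff ·: Qq|QQ
Q/I-2 aff ·: Qq|QQ
Q/II-1 aff I-1×I-2: Qq|QQ
Q/II-2 aff ·: Qq|QQ
Q/II-3 ? I-1×I-2: qq|Qq|QQ
Q/III-1 aff II-1×II-2: Qq|QQ
⇒ Q over [I-1,I-2,II-1,II-2,II-3,III-1]: 52 consistent
S/I-1 ? ·: ss|Ss|SS
S/I-2 ? ·: ss|Ss|SS
S/II-1 ? I-1×I-2: ss|Ss|SS
S/II-2 aff ·: Ss|SS
S/II-3 aff I-1×I-2: Ss|SS
S/III-1 aff II-1×II-2: Ss|SS
⇒ S over [I-1,I-2,II-1,II-2,II-3,III-1]: 69 consistent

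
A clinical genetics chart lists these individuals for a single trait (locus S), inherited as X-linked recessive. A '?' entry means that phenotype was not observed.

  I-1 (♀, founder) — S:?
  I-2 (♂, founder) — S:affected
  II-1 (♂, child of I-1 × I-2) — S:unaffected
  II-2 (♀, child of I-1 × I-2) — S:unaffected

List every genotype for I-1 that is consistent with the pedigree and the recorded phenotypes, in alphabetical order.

S/I-1 ? ·: X^SX^S|X^SX^s
S/I-2 aff ·: X^sY
S/II-1 un I-1×I-2: X^SY
S/II-2 un I-1×I-2: X^SX^s
⇒ S over [I-1,I-2,II-1,II-2]: 2 consistent

I-1 ∈ {X^SX^S, X^SX^s}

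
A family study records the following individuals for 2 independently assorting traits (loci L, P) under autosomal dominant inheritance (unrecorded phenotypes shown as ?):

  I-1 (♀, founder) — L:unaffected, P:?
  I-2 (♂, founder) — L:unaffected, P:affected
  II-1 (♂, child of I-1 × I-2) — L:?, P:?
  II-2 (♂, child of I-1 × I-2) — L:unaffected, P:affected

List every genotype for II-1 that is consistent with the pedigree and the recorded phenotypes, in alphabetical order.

L/I-1 un ·: ll
L/I-2 un ·: ll
L/II-1 ? I-1×I-2: ll
L/II-2 un I-1×I-2: ll
⇒ L over [I-1,I-2,II-1,II-2]: 1 consistent
P/I-1 ? ·: pp|Pp|PP
P/I-2 aff ·: Pp|PP
P/II-1 ? I-1×I-2: pp|Pp|PP
P/II-2 aff I-1×I-2: Pp|PP
⇒ P over [I-1,I-2,II-1,II-2]: 18 consistent

II-1 ∈ {ll PP, ll Pp, ll pp}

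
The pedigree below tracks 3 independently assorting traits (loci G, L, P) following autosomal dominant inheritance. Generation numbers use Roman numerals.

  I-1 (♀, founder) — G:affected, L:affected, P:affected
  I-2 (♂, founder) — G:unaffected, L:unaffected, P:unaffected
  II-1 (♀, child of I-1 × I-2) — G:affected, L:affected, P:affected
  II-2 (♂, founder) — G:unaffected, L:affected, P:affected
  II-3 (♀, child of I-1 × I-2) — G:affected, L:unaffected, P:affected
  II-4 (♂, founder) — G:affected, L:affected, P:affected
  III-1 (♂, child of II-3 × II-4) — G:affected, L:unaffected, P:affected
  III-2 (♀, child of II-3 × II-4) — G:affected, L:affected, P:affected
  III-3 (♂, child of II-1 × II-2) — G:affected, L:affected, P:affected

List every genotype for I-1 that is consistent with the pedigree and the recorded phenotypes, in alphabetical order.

G/I-1 aff ·: Gg|GG
G/I-2 un ·: gg
G/II-1 aff I-1×I-2: Gg
G/II-2 un ·: gg
G/II-3 aff I-1×I-2: Gg
G/II-4 aff ·: Gg|GG
G/III-1 aff II-3×II-4: Gg|GG
G/III-2 aff II-3×II-4: Gg|GG
G/III-3 aff II-1×II-2: Gg
⇒ G over [I-1,I-2,II-1,II-2,II-3,II-4,III-1,III-2,III-3]: 16 consistent
L/I-1 aff ·: Ll
L/I-2 un ·: ll
L/II-1 aff I-1×I-2: Ll
L/II-2 aff ·: Ll|LL
L/II-3 un I-1×I-2: ll
L/II-4 aff ·: Ll
L/III-1 un II-3×II-4: ll
L/III-2 aff II-3×II-4: Ll
L/III-3 aff II-1×II-2: Ll|LL
⇒ L over [I-1,I-2,II-1,II-2,II-3,II-4,III-1,III-2,III-3]: 4 consistent
P/I-1 aff ·: Pp|PP
P/I-2 un ·: pp
P/II-1 aff I-1×I-2: Pp
P/II-2 aff ·: Pp|PP
P/II-3 aff I-1×I-2: Pp
P/II-4 aff ·: Pp|PP
P/III-1 aff II-3×II-4: Pp|PP
P/III-2 aff II-3×II-4: Pp|PP
P/III-3 aff II-1×II-2: Pp|PP
⇒ P over [I-1,I-2,II-1,II-2,II-3,II-4,III-1,III-2,III-3]: 64 consistent

I-1 ∈ {GG Ll PP, GG Ll Pp, Gg Ll PP, Gg Ll Pp}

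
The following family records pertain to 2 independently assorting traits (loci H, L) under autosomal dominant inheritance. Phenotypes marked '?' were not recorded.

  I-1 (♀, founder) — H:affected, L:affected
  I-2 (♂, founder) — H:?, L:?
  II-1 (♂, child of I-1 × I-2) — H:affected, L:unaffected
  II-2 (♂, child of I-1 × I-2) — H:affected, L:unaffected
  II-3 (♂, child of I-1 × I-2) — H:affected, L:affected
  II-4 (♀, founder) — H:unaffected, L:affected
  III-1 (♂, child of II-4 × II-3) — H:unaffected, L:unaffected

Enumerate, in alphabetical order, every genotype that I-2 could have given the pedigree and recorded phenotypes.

H/I-1 aff ·: Hh|HH
H/I-2 ? ·: hh|Hh|HH
H/II-1 aff I-1×I-2: Hh|HH
H/II-2 aff I-1×I-2: Hh|HH
H/II-3 aff I-1×I-2: Hh
H/II-4 un ·: hh
H/III-1 un II-4×II-3: hh
⇒ H over [I-1,I-2,II-1,II-2,II-3,II-4,III-1]: 14 consistent
L/I-1 aff ·: Ll
L/I-2 ? ·: ll|Ll
L/II-1 un I-1×I-2: ll
L/II-2 un I-1×I-2: ll
L/II-3 aff I-1×I-2: Ll
L/II-4 aff ·: Ll
L/III-1 un II-4×II-3: ll
⇒ L over [I-1,I-2,II-1,II-2,II-3,II-4,III-1]: 2 consistent

I-2 ∈ {HH Ll, HH ll, Hh Ll, Hh ll, hh Ll, hh ll}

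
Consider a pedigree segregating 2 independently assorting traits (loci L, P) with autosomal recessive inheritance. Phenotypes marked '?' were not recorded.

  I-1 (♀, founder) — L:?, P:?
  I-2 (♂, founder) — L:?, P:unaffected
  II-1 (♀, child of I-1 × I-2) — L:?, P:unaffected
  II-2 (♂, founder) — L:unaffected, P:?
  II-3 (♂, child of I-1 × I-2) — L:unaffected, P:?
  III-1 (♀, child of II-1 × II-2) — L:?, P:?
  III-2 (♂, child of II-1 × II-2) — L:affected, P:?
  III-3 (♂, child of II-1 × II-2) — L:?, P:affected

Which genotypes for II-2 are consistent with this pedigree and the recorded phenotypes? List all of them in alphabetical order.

L/I-1 ? ·: LL|Ll|ll
L/I-2 ? ·: LL|Ll|ll
L/II-1 ? I-1×I-2: Ll|ll
L/II-2 un ·: Ll
L/II-3 un I-1×I-2: LL|Ll
L/III-1 ? II-1×II-2: LL|Ll|ll
L/III-2 aff II-1×II-2: ll
L/III-3 ? II-1×II-2: LL|Ll|ll
⇒ L over [I-1,I-2,II-1,II-2,II-3,III-1,III-2,III-3]: 106 consistent
P/I-1 ? ·: PP|Pp|pp
P/I-2 un ·: PP|Pp
P/II-1 un I-1×I-2: Pp
P/II-2 ? ·: Pp|pp
P/II-3 ? I-1×I-2: PP|Pp|pp
P/III-1 ? II-1×II-2: PP|Pp|pp
P/III-2 ? II-1×II-2: PP|Pp|pp
P/III-3 aff II-1×II-2: pp
⇒ P over [I-1,I-2,II-1,II-2,II-3,III-1,III-2,III-3]: 130 consistent

II-2 ∈ {Ll Pp, Ll pp}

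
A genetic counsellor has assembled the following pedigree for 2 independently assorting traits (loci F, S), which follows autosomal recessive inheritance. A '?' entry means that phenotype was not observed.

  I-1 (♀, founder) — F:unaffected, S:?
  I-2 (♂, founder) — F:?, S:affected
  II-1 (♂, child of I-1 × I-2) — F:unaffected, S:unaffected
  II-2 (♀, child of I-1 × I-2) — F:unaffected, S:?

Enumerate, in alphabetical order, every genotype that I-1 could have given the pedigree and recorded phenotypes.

I-1 ∈ {FF SS, FF Ss, Ff SS, Ff Ss}

F/I-1 un ·: FF|Ff
F/I-2 ? ·: FF|Ff|ff
F/II-1 un I-1×I-2: FF|Ff
F/II-2 un I-1×I-2: FF|Ff
⇒ F over [I-1,I-2,II-1,II-2]: 15 consistent
S/I-1 ? ·: SS|Ss
S/I-2 aff ·: ss
S/II-1 un I-1×I-2: Ss
S/II-2 ? I-1×I-2: Ss|ss
⇒ S over [I-1,I-2,II-1,II-2]: 3 consistent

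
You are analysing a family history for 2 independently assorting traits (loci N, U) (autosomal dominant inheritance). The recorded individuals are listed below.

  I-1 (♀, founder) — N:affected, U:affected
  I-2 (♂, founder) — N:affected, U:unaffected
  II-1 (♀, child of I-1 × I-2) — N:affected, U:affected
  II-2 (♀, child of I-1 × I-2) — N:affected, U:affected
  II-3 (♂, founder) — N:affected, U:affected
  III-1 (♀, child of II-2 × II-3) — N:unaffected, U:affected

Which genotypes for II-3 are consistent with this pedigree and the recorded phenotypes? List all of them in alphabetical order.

N/I-1 aff ·: Nn|NN
N/I-2 aff ·: Nn|NN
N/II-1 aff I-1×I-2: Nn|NN
N/II-2 aff I-1×I-2: Nn
N/II-3 aff ·: Nn
N/III-1 un II-2×II-3: nn
⇒ N over [I-1,I-2,II-1,II-2,II-3,III-1]: 6 consistent
U/I-1 aff ·: Uu|UU
U/I-2 un ·: uu
U/II-1 aff I-1×I-2: Uu
U/II-2 aff I-1×I-2: Uu
U/II-3 aff ·: Uu|UU
U/III-1 aff II-2×II-3: Uu|UU
⇒ U over [I-1,I-2,II-1,II-2,II-3,III-1]: 8 consistent

II-3 ∈ {Nn UU, Nn Uu}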